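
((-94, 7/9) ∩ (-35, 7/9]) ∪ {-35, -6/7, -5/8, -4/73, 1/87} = [-35, 7/9)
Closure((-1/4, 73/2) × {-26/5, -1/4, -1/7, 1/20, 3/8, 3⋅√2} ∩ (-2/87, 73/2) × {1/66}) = ∅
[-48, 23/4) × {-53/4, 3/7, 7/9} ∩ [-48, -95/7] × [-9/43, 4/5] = [-48, -95/7] × {3/7, 7/9}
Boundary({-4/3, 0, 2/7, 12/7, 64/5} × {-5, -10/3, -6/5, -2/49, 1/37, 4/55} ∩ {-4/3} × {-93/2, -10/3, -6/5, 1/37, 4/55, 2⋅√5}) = {-4/3} × {-10/3, -6/5, 1/37, 4/55}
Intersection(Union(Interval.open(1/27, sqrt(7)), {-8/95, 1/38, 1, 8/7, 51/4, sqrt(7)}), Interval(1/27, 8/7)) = Interval.Lopen(1/27, 8/7)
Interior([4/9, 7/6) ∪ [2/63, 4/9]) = (2/63, 7/6)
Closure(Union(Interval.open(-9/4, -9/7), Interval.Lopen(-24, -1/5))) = Interval(-24, -1/5)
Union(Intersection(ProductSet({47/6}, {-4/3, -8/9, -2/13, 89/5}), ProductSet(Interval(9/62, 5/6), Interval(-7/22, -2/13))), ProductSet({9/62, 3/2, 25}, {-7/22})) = ProductSet({9/62, 3/2, 25}, {-7/22})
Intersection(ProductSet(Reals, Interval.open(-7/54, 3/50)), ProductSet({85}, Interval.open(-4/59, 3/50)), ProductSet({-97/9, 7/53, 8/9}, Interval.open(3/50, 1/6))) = EmptySet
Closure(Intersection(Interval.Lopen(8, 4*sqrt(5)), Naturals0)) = EmptySet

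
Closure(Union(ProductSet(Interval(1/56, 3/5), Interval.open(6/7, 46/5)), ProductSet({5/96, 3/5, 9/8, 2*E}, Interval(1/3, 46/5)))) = Union(ProductSet({5/96, 3/5, 9/8, 2*E}, Interval(1/3, 46/5)), ProductSet(Interval(1/56, 3/5), Interval(6/7, 46/5)))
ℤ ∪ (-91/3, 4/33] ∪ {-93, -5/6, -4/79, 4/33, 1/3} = ℤ ∪ (-91/3, 4/33] ∪ {1/3}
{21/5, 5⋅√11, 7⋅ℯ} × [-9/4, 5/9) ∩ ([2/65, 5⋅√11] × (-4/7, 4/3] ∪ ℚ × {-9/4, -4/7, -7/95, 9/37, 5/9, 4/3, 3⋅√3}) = ({21/5} × {-9/4, -4/7, -7/95, 9/37}) ∪ ({21/5, 5⋅√11} × (-4/7, 5/9))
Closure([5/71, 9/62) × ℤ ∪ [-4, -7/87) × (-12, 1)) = ([5/71, 9/62] × ℤ) ∪ ({-4, -7/87} × [-12, 1]) ∪ ([-4, -7/87] × {-12, 1}) ∪ ([-4, -7/87) × (-12, 1))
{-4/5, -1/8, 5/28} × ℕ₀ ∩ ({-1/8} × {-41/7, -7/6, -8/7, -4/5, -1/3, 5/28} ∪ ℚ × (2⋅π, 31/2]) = {-4/5, -1/8, 5/28} × {7, 8, …, 15}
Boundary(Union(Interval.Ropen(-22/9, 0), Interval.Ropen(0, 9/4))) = {-22/9, 9/4}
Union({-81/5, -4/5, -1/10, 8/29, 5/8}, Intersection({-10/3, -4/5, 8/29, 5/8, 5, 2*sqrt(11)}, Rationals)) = {-81/5, -10/3, -4/5, -1/10, 8/29, 5/8, 5}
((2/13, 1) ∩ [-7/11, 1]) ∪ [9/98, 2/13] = [9/98, 1)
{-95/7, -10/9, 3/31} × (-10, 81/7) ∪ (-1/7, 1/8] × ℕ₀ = ((-1/7, 1/8] × ℕ₀) ∪ ({-95/7, -10/9, 3/31} × (-10, 81/7))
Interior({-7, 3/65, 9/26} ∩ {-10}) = ∅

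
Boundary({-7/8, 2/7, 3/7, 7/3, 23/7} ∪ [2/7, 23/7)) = {-7/8, 2/7, 23/7}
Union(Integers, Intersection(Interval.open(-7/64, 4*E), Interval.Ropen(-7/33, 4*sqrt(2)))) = Union(Integers, Interval.open(-7/64, 4*sqrt(2)))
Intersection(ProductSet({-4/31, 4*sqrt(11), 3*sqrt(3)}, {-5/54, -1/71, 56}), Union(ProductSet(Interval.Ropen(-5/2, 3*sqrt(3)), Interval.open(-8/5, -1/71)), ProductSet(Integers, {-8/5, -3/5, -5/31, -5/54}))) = ProductSet({-4/31}, {-5/54})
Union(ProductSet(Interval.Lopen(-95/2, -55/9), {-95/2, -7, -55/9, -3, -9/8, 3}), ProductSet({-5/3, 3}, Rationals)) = Union(ProductSet({-5/3, 3}, Rationals), ProductSet(Interval.Lopen(-95/2, -55/9), {-95/2, -7, -55/9, -3, -9/8, 3}))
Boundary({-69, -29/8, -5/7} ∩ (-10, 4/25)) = {-29/8, -5/7}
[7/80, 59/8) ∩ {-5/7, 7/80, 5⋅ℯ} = {7/80}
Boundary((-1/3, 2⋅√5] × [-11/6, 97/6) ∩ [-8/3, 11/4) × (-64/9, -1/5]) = ({-1/3, 11/4} × [-11/6, -1/5]) ∪ ([-1/3, 11/4] × {-11/6, -1/5})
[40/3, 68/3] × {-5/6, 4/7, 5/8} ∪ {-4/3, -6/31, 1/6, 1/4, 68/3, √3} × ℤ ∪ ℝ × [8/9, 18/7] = (ℝ × [8/9, 18/7]) ∪ ([40/3, 68/3] × {-5/6, 4/7, 5/8}) ∪ ({-4/3, -6/31, 1/6, 1/4, 68/3, √3} × ℤ)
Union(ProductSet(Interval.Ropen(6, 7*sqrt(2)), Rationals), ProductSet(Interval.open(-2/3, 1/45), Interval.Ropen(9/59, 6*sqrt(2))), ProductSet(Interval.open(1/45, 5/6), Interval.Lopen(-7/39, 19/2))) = Union(ProductSet(Interval.open(-2/3, 1/45), Interval.Ropen(9/59, 6*sqrt(2))), ProductSet(Interval.open(1/45, 5/6), Interval.Lopen(-7/39, 19/2)), ProductSet(Interval.Ropen(6, 7*sqrt(2)), Rationals))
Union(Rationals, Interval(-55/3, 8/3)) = Union(Interval(-55/3, 8/3), Rationals)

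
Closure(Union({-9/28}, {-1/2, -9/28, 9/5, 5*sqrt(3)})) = {-1/2, -9/28, 9/5, 5*sqrt(3)}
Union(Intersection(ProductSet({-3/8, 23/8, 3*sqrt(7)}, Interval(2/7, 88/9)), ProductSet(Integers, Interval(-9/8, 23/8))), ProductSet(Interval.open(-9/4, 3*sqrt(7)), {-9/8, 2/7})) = ProductSet(Interval.open(-9/4, 3*sqrt(7)), {-9/8, 2/7})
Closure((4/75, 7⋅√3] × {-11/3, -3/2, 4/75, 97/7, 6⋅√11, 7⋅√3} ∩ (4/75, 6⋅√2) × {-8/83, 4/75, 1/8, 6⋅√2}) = [4/75, 6⋅√2] × {4/75}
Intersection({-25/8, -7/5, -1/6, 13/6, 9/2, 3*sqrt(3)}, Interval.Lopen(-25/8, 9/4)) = {-7/5, -1/6, 13/6}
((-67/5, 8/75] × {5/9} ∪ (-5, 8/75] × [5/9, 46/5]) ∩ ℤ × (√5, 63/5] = {-4, -3, …, 0} × (√5, 46/5]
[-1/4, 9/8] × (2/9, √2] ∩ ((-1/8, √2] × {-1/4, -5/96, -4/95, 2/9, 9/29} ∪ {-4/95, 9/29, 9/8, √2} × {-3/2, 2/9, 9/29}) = (-1/8, 9/8] × {9/29}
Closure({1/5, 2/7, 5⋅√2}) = {1/5, 2/7, 5⋅√2}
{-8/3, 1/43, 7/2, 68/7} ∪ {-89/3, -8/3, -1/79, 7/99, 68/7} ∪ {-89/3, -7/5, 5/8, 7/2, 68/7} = {-89/3, -8/3, -7/5, -1/79, 1/43, 7/99, 5/8, 7/2, 68/7}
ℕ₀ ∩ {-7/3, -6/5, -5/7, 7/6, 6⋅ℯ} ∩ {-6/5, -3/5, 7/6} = ∅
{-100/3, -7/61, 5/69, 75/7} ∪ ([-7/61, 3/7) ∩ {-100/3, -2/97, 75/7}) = {-100/3, -7/61, -2/97, 5/69, 75/7}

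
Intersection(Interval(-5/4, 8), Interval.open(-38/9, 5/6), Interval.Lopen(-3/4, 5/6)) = Interval.open(-3/4, 5/6)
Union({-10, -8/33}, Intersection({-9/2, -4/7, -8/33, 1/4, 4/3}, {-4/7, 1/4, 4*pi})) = {-10, -4/7, -8/33, 1/4}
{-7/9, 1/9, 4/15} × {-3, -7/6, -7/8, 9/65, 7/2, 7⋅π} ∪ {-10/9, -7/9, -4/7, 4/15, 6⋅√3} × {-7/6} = ({-10/9, -7/9, -4/7, 4/15, 6⋅√3} × {-7/6}) ∪ ({-7/9, 1/9, 4/15} × {-3, -7/6, -7/8, 9/65, 7/2, 7⋅π})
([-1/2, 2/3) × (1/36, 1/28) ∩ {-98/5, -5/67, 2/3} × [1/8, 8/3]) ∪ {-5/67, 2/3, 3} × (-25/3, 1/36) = {-5/67, 2/3, 3} × (-25/3, 1/36)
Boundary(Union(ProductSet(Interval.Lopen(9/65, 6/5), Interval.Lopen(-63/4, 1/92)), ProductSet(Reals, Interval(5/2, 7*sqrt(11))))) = Union(ProductSet({9/65, 6/5}, Interval(-63/4, 1/92)), ProductSet(Interval(9/65, 6/5), {-63/4, 1/92}), ProductSet(Reals, {5/2, 7*sqrt(11)}))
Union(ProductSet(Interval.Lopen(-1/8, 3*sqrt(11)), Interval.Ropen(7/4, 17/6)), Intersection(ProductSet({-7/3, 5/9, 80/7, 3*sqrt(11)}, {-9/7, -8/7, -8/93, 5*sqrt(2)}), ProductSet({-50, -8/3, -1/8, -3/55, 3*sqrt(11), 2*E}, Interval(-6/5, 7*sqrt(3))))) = Union(ProductSet({3*sqrt(11)}, {-8/7, -8/93, 5*sqrt(2)}), ProductSet(Interval.Lopen(-1/8, 3*sqrt(11)), Interval.Ropen(7/4, 17/6)))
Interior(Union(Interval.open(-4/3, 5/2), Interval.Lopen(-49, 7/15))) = Interval.open(-49, 5/2)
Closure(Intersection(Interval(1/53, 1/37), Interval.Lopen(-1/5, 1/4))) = Interval(1/53, 1/37)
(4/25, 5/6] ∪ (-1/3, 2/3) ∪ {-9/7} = {-9/7} ∪ (-1/3, 5/6]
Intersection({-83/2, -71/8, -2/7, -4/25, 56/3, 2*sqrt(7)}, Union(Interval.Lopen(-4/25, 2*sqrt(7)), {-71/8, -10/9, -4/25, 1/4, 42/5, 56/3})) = {-71/8, -4/25, 56/3, 2*sqrt(7)}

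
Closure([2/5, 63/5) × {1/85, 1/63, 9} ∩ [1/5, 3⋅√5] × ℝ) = [2/5, 3⋅√5] × {1/85, 1/63, 9}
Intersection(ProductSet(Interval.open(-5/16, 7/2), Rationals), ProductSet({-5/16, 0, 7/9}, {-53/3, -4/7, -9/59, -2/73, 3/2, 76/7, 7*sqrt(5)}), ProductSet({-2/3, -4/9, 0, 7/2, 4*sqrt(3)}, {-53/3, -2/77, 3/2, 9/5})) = ProductSet({0}, {-53/3, 3/2})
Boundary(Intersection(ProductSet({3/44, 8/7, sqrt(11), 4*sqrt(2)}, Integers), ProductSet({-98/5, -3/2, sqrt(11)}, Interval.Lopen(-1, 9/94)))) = ProductSet({sqrt(11)}, Range(0, 1, 1))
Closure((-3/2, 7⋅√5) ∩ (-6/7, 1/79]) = [-6/7, 1/79]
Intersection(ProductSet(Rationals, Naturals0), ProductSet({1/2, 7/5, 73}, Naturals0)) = ProductSet({1/2, 7/5, 73}, Naturals0)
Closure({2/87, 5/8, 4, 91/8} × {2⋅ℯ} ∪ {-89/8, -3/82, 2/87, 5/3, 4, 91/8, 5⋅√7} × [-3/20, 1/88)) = ({2/87, 5/8, 4, 91/8} × {2⋅ℯ}) ∪ ({-89/8, -3/82, 2/87, 5/3, 4, 91/8, 5⋅√7} × [-3/20, 1/88])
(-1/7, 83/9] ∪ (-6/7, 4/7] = (-6/7, 83/9]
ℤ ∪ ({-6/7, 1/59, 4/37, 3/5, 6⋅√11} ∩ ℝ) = ℤ ∪ {-6/7, 1/59, 4/37, 3/5, 6⋅√11}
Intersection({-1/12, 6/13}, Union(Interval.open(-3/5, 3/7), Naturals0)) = {-1/12}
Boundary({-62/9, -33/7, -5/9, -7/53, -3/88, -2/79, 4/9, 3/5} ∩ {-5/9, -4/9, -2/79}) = {-5/9, -2/79}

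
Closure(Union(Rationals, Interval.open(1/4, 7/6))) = Union(Interval(-oo, oo), Rationals)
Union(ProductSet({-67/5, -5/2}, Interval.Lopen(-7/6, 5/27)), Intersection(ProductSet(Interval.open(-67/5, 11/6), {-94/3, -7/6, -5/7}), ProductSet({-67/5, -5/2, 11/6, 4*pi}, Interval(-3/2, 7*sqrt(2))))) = Union(ProductSet({-5/2}, {-7/6, -5/7}), ProductSet({-67/5, -5/2}, Interval.Lopen(-7/6, 5/27)))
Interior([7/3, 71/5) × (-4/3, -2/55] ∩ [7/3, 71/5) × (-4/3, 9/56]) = (7/3, 71/5) × (-4/3, -2/55)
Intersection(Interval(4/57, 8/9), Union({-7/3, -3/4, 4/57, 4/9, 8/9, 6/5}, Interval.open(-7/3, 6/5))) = Interval(4/57, 8/9)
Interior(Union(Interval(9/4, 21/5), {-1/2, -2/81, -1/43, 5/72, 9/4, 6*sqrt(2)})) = Interval.open(9/4, 21/5)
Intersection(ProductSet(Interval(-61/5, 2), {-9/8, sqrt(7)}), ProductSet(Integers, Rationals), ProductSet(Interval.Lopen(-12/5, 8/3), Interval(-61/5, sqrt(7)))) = ProductSet(Range(-2, 3, 1), {-9/8})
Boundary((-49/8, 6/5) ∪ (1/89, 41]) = {-49/8, 41}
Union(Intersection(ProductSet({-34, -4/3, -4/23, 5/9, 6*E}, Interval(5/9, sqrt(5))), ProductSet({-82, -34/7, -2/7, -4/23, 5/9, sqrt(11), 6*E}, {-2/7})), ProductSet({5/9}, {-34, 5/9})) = ProductSet({5/9}, {-34, 5/9})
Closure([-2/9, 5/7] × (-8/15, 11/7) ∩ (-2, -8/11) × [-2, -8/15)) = ∅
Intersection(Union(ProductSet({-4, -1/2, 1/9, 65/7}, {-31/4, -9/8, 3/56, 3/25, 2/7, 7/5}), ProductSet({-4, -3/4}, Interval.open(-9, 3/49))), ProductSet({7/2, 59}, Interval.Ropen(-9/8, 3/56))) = EmptySet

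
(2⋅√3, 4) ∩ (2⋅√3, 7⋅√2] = (2⋅√3, 4)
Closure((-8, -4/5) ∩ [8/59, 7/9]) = ∅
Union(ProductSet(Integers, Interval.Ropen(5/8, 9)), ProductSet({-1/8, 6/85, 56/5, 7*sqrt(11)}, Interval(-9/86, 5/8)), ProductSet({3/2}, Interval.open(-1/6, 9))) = Union(ProductSet({3/2}, Interval.open(-1/6, 9)), ProductSet({-1/8, 6/85, 56/5, 7*sqrt(11)}, Interval(-9/86, 5/8)), ProductSet(Integers, Interval.Ropen(5/8, 9)))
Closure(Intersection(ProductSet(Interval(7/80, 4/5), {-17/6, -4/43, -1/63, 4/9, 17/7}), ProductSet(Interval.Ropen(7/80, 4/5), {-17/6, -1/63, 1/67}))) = ProductSet(Interval(7/80, 4/5), {-17/6, -1/63})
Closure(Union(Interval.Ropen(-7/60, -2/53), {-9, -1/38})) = Union({-9, -1/38}, Interval(-7/60, -2/53))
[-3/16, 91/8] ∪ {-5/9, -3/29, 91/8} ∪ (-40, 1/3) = (-40, 91/8]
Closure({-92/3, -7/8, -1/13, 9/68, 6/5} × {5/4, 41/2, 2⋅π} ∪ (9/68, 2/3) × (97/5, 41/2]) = ({9/68, 2/3} × [97/5, 41/2]) ∪ ([9/68, 2/3] × {97/5, 41/2}) ∪ ((9/68, 2/3) × (97/5, 41/2]) ∪ ({-92/3, -7/8, -1/13, 9/68, 6/5} × {5/4, 41/2, 2⋅π})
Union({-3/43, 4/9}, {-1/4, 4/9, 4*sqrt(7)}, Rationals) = Union({4*sqrt(7)}, Rationals)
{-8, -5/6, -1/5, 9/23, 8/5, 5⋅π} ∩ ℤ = {-8}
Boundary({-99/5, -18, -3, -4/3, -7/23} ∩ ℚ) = {-99/5, -18, -3, -4/3, -7/23}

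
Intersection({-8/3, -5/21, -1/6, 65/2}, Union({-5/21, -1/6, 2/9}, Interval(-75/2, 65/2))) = {-8/3, -5/21, -1/6, 65/2}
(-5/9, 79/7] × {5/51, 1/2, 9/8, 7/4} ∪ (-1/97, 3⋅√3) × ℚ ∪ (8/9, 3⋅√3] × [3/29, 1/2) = ((-5/9, 79/7] × {5/51, 1/2, 9/8, 7/4}) ∪ ((-1/97, 3⋅√3) × ℚ) ∪ ((8/9, 3⋅√3] × [3/29, 1/2))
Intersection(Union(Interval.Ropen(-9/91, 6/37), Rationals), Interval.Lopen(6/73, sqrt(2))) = Union(Intersection(Interval.Lopen(6/73, sqrt(2)), Rationals), Interval.Lopen(6/73, 6/37))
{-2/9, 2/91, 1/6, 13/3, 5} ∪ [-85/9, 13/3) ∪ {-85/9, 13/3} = [-85/9, 13/3] ∪ {5}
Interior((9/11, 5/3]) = (9/11, 5/3)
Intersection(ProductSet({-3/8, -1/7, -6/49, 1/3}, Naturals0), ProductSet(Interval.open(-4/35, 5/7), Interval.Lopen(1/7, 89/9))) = ProductSet({1/3}, Range(1, 10, 1))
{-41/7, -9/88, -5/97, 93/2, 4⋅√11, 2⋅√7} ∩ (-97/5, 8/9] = {-41/7, -9/88, -5/97}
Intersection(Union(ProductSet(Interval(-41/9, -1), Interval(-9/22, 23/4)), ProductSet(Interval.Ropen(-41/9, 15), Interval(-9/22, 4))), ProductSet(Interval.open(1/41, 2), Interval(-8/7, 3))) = ProductSet(Interval.open(1/41, 2), Interval(-9/22, 3))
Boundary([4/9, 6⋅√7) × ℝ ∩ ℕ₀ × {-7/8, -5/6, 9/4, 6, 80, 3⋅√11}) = {1, 2, …, 15} × {-7/8, -5/6, 9/4, 6, 80, 3⋅√11}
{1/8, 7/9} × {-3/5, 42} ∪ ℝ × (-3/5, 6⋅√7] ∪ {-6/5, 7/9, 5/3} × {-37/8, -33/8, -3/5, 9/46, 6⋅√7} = ({1/8, 7/9} × {-3/5, 42}) ∪ (ℝ × (-3/5, 6⋅√7]) ∪ ({-6/5, 7/9, 5/3} × {-37/8, -33/8, -3/5, 9/46, 6⋅√7})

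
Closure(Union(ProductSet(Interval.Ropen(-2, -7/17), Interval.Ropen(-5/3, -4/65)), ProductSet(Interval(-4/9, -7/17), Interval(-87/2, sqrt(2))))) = Union(ProductSet({-2, -7/17}, Interval(-5/3, -4/65)), ProductSet(Interval.Ropen(-2, -7/17), Interval.Ropen(-5/3, -4/65)), ProductSet(Interval(-4/9, -7/17), Interval(-87/2, sqrt(2))), ProductSet(Union({-7/17}, Interval(-2, -4/9)), {-5/3, -4/65}))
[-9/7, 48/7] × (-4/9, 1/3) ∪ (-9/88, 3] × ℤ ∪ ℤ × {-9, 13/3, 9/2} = (ℤ × {-9, 13/3, 9/2}) ∪ ((-9/88, 3] × ℤ) ∪ ([-9/7, 48/7] × (-4/9, 1/3))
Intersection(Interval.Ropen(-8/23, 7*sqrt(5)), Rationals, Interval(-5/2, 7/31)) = Intersection(Interval(-8/23, 7/31), Rationals)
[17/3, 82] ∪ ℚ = ℚ ∪ [17/3, 82]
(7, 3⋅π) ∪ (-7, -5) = (-7, -5) ∪ (7, 3⋅π)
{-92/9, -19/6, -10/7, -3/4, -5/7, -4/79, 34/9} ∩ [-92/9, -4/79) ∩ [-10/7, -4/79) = {-10/7, -3/4, -5/7}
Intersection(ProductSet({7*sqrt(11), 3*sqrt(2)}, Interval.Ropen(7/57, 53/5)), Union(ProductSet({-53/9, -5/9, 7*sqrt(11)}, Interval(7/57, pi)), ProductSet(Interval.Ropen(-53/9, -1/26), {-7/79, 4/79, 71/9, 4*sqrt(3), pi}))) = ProductSet({7*sqrt(11)}, Interval(7/57, pi))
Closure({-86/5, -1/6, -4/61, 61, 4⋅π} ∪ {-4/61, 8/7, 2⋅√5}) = {-86/5, -1/6, -4/61, 8/7, 61, 2⋅√5, 4⋅π}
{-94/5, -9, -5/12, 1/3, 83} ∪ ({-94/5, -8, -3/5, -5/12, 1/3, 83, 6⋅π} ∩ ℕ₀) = {-94/5, -9, -5/12, 1/3, 83}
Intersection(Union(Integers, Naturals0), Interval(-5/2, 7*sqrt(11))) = Range(-2, 24, 1)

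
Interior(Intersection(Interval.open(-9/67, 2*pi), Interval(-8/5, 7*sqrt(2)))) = Interval.open(-9/67, 2*pi)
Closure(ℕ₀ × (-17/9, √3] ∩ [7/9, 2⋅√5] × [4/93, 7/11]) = {1, 2, 3, 4} × [4/93, 7/11]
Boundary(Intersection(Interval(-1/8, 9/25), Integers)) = Range(0, 1, 1)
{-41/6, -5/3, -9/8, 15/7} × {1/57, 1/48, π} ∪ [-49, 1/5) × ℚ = ([-49, 1/5) × ℚ) ∪ ({-41/6, -5/3, -9/8, 15/7} × {1/57, 1/48, π})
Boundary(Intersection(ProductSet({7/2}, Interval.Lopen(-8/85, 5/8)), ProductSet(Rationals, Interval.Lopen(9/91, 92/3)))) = ProductSet({7/2}, Interval(9/91, 5/8))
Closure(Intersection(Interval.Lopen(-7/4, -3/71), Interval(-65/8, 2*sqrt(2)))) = Interval(-7/4, -3/71)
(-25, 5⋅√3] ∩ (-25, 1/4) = (-25, 1/4)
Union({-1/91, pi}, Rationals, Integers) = Union({pi}, Rationals)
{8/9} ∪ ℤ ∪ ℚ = ℚ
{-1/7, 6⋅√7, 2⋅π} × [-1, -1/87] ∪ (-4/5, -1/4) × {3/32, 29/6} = ((-4/5, -1/4) × {3/32, 29/6}) ∪ ({-1/7, 6⋅√7, 2⋅π} × [-1, -1/87])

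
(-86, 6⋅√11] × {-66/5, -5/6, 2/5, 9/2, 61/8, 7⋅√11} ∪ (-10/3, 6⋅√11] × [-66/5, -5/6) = ((-10/3, 6⋅√11] × [-66/5, -5/6)) ∪ ((-86, 6⋅√11] × {-66/5, -5/6, 2/5, 9/2, 61/8, 7⋅√11})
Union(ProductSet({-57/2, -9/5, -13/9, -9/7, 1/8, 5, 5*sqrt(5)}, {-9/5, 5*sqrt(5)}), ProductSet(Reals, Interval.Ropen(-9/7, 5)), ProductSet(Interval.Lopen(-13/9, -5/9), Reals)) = Union(ProductSet({-57/2, -9/5, -13/9, -9/7, 1/8, 5, 5*sqrt(5)}, {-9/5, 5*sqrt(5)}), ProductSet(Interval.Lopen(-13/9, -5/9), Reals), ProductSet(Reals, Interval.Ropen(-9/7, 5)))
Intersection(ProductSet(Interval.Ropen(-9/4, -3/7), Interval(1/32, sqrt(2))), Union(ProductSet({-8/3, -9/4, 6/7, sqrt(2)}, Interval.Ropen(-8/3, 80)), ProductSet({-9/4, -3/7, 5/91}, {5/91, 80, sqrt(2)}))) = ProductSet({-9/4}, Interval(1/32, sqrt(2)))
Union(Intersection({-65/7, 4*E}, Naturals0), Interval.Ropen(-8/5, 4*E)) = Interval.Ropen(-8/5, 4*E)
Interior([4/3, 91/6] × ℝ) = (4/3, 91/6) × ℝ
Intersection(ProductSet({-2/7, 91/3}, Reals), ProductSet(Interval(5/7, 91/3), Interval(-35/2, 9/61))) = ProductSet({91/3}, Interval(-35/2, 9/61))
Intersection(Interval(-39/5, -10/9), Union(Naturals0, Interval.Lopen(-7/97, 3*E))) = EmptySet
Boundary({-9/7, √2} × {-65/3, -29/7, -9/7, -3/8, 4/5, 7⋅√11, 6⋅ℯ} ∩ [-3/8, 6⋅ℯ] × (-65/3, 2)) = {√2} × {-29/7, -9/7, -3/8, 4/5}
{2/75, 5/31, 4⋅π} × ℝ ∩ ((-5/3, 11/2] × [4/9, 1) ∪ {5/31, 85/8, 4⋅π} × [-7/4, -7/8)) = ({2/75, 5/31} × [4/9, 1)) ∪ ({5/31, 4⋅π} × [-7/4, -7/8))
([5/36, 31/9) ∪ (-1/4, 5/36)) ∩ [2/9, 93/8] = [2/9, 31/9)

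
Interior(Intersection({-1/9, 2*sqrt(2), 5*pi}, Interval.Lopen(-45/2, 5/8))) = EmptySet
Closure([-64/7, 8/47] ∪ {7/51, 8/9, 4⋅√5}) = [-64/7, 8/47] ∪ {8/9, 4⋅√5}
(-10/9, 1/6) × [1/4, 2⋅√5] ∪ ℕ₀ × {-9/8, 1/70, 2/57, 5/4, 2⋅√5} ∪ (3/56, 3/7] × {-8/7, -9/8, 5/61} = ((3/56, 3/7] × {-8/7, -9/8, 5/61}) ∪ (ℕ₀ × {-9/8, 1/70, 2/57, 5/4, 2⋅√5}) ∪ ((-10/9, 1/6) × [1/4, 2⋅√5])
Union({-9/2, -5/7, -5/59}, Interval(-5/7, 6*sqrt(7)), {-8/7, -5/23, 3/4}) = Union({-9/2, -8/7}, Interval(-5/7, 6*sqrt(7)))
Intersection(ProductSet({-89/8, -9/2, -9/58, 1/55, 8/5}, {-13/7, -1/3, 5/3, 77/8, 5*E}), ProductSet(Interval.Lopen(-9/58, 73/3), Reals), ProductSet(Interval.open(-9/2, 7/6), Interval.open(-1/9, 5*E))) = ProductSet({1/55}, {5/3, 77/8})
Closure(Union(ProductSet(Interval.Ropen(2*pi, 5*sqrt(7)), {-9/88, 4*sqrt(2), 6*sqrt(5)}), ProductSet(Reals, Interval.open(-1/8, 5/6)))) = Union(ProductSet(Interval(2*pi, 5*sqrt(7)), {4*sqrt(2), 6*sqrt(5)}), ProductSet(Interval.Ropen(2*pi, 5*sqrt(7)), {-9/88, 4*sqrt(2), 6*sqrt(5)}), ProductSet(Reals, Interval(-1/8, 5/6)))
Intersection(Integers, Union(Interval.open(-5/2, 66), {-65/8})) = Range(-2, 66, 1)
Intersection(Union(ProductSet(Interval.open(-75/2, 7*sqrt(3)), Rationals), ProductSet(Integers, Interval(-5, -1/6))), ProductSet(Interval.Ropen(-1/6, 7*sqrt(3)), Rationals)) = ProductSet(Interval.Ropen(-1/6, 7*sqrt(3)), Rationals)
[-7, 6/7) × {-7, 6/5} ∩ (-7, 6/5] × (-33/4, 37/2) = (-7, 6/7) × {-7, 6/5}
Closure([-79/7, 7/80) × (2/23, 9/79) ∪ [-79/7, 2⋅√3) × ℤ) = ({-79/7, 7/80} × [2/23, 9/79]) ∪ ([-79/7, 7/80] × {2/23, 9/79}) ∪ ([-79/7, 7/80) × (2/23, 9/79)) ∪ ([-79/7, 2⋅√3] × ℤ)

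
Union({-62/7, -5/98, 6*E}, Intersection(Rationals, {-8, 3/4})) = {-62/7, -8, -5/98, 3/4, 6*E}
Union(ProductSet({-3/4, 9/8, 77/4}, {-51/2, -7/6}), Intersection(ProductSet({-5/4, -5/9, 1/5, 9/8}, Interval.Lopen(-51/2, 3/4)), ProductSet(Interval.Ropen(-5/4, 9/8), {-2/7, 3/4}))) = Union(ProductSet({-5/4, -5/9, 1/5}, {-2/7, 3/4}), ProductSet({-3/4, 9/8, 77/4}, {-51/2, -7/6}))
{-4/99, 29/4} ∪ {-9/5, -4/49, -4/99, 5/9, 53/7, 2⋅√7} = {-9/5, -4/49, -4/99, 5/9, 29/4, 53/7, 2⋅√7}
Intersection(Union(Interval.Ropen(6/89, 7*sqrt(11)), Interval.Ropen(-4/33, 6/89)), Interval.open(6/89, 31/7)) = Interval.open(6/89, 31/7)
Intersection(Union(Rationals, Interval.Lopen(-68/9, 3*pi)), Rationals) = Union(Intersection(Interval(-68/9, 3*pi), Rationals), Rationals)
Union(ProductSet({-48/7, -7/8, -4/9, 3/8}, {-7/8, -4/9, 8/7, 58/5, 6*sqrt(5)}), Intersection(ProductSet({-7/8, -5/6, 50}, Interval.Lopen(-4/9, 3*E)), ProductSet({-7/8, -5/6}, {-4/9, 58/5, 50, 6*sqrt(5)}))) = ProductSet({-48/7, -7/8, -4/9, 3/8}, {-7/8, -4/9, 8/7, 58/5, 6*sqrt(5)})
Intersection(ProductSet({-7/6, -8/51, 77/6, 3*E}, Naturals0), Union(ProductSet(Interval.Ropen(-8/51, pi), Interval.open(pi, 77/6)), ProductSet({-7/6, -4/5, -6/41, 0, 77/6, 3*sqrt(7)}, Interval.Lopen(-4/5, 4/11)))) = Union(ProductSet({-8/51}, Range(4, 13, 1)), ProductSet({-7/6, 77/6}, Range(0, 1, 1)))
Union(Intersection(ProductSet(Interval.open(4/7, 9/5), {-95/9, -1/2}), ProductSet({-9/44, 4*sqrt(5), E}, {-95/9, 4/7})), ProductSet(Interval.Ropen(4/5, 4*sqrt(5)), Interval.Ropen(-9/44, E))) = ProductSet(Interval.Ropen(4/5, 4*sqrt(5)), Interval.Ropen(-9/44, E))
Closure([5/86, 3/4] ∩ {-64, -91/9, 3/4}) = {3/4}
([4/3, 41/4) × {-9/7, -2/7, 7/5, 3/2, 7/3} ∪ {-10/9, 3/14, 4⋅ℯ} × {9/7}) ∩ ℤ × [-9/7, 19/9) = {2, 3, …, 10} × {-9/7, -2/7, 7/5, 3/2}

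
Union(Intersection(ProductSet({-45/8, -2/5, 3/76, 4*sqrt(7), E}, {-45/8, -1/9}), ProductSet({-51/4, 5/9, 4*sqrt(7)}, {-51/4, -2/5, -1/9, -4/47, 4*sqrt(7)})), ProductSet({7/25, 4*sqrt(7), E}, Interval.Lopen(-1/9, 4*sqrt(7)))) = Union(ProductSet({4*sqrt(7)}, {-1/9}), ProductSet({7/25, 4*sqrt(7), E}, Interval.Lopen(-1/9, 4*sqrt(7))))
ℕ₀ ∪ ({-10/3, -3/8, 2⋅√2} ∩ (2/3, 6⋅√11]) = ℕ₀ ∪ {2⋅√2}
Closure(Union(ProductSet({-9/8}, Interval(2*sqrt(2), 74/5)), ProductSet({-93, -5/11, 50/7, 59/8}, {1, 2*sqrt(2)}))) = Union(ProductSet({-9/8}, Interval(2*sqrt(2), 74/5)), ProductSet({-93, -5/11, 50/7, 59/8}, {1, 2*sqrt(2)}))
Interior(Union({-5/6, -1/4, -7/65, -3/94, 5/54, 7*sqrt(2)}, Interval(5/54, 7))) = Interval.open(5/54, 7)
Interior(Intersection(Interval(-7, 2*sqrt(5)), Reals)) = Interval.open(-7, 2*sqrt(5))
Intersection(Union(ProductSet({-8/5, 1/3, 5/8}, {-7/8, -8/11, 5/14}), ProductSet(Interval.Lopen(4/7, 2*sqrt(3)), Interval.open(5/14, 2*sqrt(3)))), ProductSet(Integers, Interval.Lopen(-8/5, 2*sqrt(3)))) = ProductSet(Range(1, 4, 1), Interval.open(5/14, 2*sqrt(3)))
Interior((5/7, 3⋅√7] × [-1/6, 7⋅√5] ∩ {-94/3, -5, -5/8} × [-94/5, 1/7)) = ∅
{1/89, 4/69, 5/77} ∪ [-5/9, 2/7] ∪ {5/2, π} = [-5/9, 2/7] ∪ {5/2, π}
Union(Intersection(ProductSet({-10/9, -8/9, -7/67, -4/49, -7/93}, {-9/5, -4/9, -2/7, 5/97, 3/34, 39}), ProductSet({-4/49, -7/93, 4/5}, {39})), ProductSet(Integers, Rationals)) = Union(ProductSet({-4/49, -7/93}, {39}), ProductSet(Integers, Rationals))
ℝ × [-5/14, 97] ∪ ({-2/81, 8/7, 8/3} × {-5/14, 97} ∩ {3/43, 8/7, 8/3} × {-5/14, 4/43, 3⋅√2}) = ℝ × [-5/14, 97]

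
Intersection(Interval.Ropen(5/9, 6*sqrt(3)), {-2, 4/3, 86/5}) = {4/3}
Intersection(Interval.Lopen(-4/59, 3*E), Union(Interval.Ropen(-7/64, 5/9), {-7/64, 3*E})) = Union({3*E}, Interval.open(-4/59, 5/9))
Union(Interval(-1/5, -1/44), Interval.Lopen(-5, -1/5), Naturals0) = Union(Interval.Lopen(-5, -1/44), Naturals0)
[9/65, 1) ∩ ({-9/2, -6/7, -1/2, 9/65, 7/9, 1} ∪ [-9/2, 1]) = [9/65, 1)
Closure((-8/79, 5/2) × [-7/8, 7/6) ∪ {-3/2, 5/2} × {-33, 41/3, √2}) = ({-8/79, 5/2} × [-7/8, 7/6]) ∪ ([-8/79, 5/2] × {-7/8, 7/6}) ∪ ({-3/2, 5/2} × {-33, 41/3, √2}) ∪ ((-8/79, 5/2) × [-7/8, 7/6))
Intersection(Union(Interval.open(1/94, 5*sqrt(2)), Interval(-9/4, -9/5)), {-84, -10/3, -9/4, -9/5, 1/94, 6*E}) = {-9/4, -9/5}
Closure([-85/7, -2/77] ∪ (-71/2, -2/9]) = [-71/2, -2/77]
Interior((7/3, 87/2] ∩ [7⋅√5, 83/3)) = (7⋅√5, 83/3)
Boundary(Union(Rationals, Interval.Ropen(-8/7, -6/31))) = Union(Interval(-oo, -8/7), Interval(-6/31, oo))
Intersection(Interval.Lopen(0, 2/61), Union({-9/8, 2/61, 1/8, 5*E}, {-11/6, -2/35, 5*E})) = {2/61}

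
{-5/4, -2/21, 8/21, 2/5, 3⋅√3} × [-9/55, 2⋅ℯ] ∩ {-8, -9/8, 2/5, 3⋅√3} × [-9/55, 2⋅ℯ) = {2/5, 3⋅√3} × [-9/55, 2⋅ℯ)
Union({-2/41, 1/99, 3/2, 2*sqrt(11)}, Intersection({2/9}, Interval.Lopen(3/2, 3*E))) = {-2/41, 1/99, 3/2, 2*sqrt(11)}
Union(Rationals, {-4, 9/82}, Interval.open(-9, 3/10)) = Union(Interval(-9, 3/10), Rationals)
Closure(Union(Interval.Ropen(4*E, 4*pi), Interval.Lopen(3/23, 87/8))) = Interval(3/23, 4*pi)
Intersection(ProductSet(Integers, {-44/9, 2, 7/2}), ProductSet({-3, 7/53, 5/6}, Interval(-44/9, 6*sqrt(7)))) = ProductSet({-3}, {-44/9, 2, 7/2})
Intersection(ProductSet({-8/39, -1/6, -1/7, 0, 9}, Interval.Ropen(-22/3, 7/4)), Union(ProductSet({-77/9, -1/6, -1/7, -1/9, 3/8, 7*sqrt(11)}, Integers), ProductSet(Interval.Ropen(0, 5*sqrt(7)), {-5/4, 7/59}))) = Union(ProductSet({-1/6, -1/7}, Range(-7, 2, 1)), ProductSet({0, 9}, {-5/4, 7/59}))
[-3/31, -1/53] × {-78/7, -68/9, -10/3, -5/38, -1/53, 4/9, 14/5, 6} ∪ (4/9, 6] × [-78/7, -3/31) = ((4/9, 6] × [-78/7, -3/31)) ∪ ([-3/31, -1/53] × {-78/7, -68/9, -10/3, -5/38, -1/53, 4/9, 14/5, 6})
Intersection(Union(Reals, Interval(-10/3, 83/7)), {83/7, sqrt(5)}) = {83/7, sqrt(5)}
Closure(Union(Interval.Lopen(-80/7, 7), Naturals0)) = Union(Complement(Naturals0, Interval.open(-80/7, 7)), Interval(-80/7, 7), Naturals0)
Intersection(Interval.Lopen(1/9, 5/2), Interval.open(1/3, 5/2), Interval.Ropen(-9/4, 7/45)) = EmptySet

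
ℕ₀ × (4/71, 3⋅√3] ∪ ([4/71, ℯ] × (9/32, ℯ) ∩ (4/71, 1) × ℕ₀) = ((4/71, 1) × {1, 2}) ∪ (ℕ₀ × (4/71, 3⋅√3])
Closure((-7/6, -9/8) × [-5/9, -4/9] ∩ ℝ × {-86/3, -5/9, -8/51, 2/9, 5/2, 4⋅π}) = [-7/6, -9/8] × {-5/9}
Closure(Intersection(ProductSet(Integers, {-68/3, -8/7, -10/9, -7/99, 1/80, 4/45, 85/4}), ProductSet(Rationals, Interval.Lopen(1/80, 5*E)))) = ProductSet(Integers, {4/45})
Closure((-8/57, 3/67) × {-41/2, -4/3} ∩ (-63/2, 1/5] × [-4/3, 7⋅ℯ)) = [-8/57, 3/67] × {-4/3}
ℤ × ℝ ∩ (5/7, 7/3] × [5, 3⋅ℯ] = {1, 2} × [5, 3⋅ℯ]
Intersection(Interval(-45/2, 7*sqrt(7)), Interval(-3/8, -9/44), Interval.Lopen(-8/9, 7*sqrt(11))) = Interval(-3/8, -9/44)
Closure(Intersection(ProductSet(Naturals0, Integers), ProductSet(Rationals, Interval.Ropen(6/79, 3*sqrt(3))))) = ProductSet(Naturals0, Range(1, 6, 1))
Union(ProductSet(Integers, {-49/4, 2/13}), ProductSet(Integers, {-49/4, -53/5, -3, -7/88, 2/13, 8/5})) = ProductSet(Integers, {-49/4, -53/5, -3, -7/88, 2/13, 8/5})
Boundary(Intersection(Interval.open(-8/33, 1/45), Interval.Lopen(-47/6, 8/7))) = {-8/33, 1/45}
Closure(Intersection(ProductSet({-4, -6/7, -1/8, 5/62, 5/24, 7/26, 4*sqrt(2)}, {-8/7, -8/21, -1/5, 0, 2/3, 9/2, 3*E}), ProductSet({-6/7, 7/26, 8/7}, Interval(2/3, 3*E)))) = ProductSet({-6/7, 7/26}, {2/3, 9/2, 3*E})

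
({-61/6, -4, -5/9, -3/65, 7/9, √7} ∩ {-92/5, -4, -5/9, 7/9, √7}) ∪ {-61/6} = {-61/6, -4, -5/9, 7/9, √7}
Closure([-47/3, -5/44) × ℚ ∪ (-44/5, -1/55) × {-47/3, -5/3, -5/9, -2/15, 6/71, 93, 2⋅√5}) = ([-47/3, -5/44] × ℝ) ∪ ([-44/5, -1/55] × {-47/3, -5/3, -5/9, -2/15, 6/71, 93, 2⋅√5})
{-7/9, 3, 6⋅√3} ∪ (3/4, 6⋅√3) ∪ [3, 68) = {-7/9} ∪ (3/4, 68)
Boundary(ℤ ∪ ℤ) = ℤ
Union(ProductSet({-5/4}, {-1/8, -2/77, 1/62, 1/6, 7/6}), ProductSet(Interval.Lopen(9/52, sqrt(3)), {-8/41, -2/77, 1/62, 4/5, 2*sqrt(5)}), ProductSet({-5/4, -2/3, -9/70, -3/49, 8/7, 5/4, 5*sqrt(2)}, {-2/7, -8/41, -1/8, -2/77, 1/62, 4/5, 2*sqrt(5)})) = Union(ProductSet({-5/4}, {-1/8, -2/77, 1/62, 1/6, 7/6}), ProductSet({-5/4, -2/3, -9/70, -3/49, 8/7, 5/4, 5*sqrt(2)}, {-2/7, -8/41, -1/8, -2/77, 1/62, 4/5, 2*sqrt(5)}), ProductSet(Interval.Lopen(9/52, sqrt(3)), {-8/41, -2/77, 1/62, 4/5, 2*sqrt(5)}))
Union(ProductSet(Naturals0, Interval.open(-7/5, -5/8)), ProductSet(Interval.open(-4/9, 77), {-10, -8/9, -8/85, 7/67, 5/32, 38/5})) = Union(ProductSet(Interval.open(-4/9, 77), {-10, -8/9, -8/85, 7/67, 5/32, 38/5}), ProductSet(Naturals0, Interval.open(-7/5, -5/8)))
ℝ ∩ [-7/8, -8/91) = [-7/8, -8/91)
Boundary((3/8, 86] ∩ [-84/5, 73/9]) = {3/8, 73/9}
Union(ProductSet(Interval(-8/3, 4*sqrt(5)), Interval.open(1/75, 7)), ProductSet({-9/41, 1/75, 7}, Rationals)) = Union(ProductSet({-9/41, 1/75, 7}, Rationals), ProductSet(Interval(-8/3, 4*sqrt(5)), Interval.open(1/75, 7)))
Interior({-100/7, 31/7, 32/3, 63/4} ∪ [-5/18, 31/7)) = (-5/18, 31/7)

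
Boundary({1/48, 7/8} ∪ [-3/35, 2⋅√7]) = {-3/35, 2⋅√7}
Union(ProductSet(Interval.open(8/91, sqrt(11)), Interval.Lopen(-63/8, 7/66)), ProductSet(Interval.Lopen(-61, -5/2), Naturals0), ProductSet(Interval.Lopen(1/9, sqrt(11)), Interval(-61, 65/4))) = Union(ProductSet(Interval.Lopen(-61, -5/2), Naturals0), ProductSet(Interval.open(8/91, sqrt(11)), Interval.Lopen(-63/8, 7/66)), ProductSet(Interval.Lopen(1/9, sqrt(11)), Interval(-61, 65/4)))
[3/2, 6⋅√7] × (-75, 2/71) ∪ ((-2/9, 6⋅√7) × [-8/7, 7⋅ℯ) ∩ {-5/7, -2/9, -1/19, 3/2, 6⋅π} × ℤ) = ({-1/19, 3/2} × {-1, 0, …, 19}) ∪ ([3/2, 6⋅√7] × (-75, 2/71))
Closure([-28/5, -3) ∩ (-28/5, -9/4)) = [-28/5, -3]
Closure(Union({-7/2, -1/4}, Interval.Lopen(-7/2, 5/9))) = Interval(-7/2, 5/9)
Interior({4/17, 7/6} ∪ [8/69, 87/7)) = (8/69, 87/7)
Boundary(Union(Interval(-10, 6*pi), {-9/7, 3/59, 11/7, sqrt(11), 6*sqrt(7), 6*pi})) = {-10, 6*pi}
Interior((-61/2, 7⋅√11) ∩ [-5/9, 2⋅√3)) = (-5/9, 2⋅√3)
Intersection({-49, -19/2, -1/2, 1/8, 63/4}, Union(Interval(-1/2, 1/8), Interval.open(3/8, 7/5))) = {-1/2, 1/8}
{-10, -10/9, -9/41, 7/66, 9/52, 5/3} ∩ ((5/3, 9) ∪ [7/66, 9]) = {7/66, 9/52, 5/3}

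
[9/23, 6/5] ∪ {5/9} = [9/23, 6/5]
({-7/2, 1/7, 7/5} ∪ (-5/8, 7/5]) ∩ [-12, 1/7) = {-7/2} ∪ (-5/8, 1/7)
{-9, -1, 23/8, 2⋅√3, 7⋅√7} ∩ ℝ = {-9, -1, 23/8, 2⋅√3, 7⋅√7}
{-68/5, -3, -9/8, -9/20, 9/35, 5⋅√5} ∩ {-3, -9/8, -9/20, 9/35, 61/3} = {-3, -9/8, -9/20, 9/35}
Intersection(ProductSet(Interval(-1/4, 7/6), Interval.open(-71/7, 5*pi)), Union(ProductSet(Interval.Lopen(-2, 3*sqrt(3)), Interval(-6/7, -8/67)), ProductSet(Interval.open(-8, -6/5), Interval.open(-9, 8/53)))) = ProductSet(Interval(-1/4, 7/6), Interval(-6/7, -8/67))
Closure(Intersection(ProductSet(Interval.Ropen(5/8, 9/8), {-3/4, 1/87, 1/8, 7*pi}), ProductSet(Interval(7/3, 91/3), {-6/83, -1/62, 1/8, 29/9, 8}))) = EmptySet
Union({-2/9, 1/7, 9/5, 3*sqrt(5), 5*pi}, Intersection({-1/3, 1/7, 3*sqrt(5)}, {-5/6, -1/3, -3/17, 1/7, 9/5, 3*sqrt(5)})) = {-1/3, -2/9, 1/7, 9/5, 3*sqrt(5), 5*pi}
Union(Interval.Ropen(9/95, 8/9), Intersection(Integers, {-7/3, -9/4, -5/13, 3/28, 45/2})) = Interval.Ropen(9/95, 8/9)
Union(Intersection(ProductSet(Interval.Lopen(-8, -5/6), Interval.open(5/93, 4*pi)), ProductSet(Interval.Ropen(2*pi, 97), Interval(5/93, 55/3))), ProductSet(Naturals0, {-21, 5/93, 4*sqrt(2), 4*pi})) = ProductSet(Naturals0, {-21, 5/93, 4*sqrt(2), 4*pi})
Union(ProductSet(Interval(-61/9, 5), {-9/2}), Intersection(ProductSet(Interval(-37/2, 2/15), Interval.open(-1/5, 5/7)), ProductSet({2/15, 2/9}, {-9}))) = ProductSet(Interval(-61/9, 5), {-9/2})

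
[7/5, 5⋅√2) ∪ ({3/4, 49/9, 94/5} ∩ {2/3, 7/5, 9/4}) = [7/5, 5⋅√2)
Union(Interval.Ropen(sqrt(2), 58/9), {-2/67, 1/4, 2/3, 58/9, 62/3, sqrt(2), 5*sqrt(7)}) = Union({-2/67, 1/4, 2/3, 62/3, 5*sqrt(7)}, Interval(sqrt(2), 58/9))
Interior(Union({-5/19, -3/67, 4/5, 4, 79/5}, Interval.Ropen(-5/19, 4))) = Interval.open(-5/19, 4)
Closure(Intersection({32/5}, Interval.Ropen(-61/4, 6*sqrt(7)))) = {32/5}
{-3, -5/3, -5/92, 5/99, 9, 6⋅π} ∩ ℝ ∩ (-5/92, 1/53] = ∅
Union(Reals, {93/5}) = Reals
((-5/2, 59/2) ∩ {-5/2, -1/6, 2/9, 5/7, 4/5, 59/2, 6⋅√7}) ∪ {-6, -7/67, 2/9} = {-6, -1/6, -7/67, 2/9, 5/7, 4/5, 6⋅√7}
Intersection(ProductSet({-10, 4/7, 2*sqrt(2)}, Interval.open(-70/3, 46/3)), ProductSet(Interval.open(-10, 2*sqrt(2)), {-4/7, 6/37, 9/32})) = ProductSet({4/7}, {-4/7, 6/37, 9/32})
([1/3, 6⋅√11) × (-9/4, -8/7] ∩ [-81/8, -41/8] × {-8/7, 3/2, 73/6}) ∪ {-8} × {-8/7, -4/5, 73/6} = {-8} × {-8/7, -4/5, 73/6}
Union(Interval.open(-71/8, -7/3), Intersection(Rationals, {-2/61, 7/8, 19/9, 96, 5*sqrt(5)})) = Union({-2/61, 7/8, 19/9, 96}, Interval.open(-71/8, -7/3))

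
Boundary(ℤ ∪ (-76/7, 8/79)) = {-76/7, 8/79} ∪ (ℤ \ (-76/7, 8/79))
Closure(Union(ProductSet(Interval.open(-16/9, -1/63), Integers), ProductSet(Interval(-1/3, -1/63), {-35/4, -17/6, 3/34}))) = Union(ProductSet(Interval(-16/9, -1/63), Integers), ProductSet(Interval(-1/3, -1/63), {-35/4, -17/6, 3/34}))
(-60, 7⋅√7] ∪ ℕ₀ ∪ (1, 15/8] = (-60, 7⋅√7] ∪ ℕ₀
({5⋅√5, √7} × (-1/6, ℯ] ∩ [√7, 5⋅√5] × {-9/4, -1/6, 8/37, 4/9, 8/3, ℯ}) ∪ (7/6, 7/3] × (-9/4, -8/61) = ((7/6, 7/3] × (-9/4, -8/61)) ∪ ({5⋅√5, √7} × {8/37, 4/9, 8/3, ℯ})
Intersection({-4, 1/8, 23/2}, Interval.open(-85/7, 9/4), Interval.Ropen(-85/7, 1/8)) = {-4}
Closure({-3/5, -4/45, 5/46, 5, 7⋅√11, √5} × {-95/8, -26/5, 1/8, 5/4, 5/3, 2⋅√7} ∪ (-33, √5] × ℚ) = ([-33, √5] × ℝ) ∪ ({-3/5, -4/45, 5/46, 5, 7⋅√11, √5} × {-95/8, -26/5, 1/8, 5/4, 5/3, 2⋅√7})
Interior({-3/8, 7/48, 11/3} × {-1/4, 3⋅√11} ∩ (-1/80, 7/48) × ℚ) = ∅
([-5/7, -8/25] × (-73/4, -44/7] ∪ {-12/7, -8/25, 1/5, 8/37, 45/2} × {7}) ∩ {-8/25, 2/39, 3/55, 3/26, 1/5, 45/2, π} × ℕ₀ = {-8/25, 1/5, 45/2} × {7}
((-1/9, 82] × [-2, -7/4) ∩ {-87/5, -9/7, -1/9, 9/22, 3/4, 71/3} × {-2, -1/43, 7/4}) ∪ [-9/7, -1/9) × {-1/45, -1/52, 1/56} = ({9/22, 3/4, 71/3} × {-2}) ∪ ([-9/7, -1/9) × {-1/45, -1/52, 1/56})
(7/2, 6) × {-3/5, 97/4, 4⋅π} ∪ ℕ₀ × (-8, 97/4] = (ℕ₀ × (-8, 97/4]) ∪ ((7/2, 6) × {-3/5, 97/4, 4⋅π})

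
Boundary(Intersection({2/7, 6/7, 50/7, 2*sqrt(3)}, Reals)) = {2/7, 6/7, 50/7, 2*sqrt(3)}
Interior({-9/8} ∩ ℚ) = ∅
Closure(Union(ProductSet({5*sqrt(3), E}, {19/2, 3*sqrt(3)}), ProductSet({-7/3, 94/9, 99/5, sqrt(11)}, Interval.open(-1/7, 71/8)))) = Union(ProductSet({5*sqrt(3), E}, {19/2, 3*sqrt(3)}), ProductSet({-7/3, 94/9, 99/5, sqrt(11)}, Interval(-1/7, 71/8)))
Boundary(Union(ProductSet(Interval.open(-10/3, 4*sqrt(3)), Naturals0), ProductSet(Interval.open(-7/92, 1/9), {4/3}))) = Union(ProductSet(Interval(-10/3, 4*sqrt(3)), Naturals0), ProductSet(Interval(-7/92, 1/9), {4/3}))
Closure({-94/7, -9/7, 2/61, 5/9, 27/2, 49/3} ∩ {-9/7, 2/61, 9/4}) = {-9/7, 2/61}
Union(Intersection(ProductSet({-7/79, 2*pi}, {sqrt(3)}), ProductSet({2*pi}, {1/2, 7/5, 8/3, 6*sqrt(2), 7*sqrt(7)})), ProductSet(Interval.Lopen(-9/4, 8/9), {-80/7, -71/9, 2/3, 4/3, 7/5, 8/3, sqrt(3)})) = ProductSet(Interval.Lopen(-9/4, 8/9), {-80/7, -71/9, 2/3, 4/3, 7/5, 8/3, sqrt(3)})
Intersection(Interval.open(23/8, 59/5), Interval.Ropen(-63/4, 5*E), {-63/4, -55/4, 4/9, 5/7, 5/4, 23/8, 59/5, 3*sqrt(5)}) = {3*sqrt(5)}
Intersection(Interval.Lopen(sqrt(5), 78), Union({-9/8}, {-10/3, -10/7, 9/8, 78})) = {78}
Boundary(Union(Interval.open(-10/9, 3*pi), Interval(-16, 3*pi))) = {-16, 3*pi}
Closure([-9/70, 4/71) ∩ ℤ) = {0}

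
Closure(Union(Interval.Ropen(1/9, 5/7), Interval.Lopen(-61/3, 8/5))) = Interval(-61/3, 8/5)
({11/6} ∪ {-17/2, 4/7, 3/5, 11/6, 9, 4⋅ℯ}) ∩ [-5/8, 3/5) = {4/7}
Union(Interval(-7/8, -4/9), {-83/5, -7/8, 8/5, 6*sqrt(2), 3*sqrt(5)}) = Union({-83/5, 8/5, 6*sqrt(2), 3*sqrt(5)}, Interval(-7/8, -4/9))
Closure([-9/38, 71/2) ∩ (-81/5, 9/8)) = [-9/38, 9/8]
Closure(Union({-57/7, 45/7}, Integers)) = Union({-57/7, 45/7}, Integers)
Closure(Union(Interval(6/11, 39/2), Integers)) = Union(Integers, Interval(6/11, 39/2))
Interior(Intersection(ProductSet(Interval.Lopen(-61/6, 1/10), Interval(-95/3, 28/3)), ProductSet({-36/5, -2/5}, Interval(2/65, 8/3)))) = EmptySet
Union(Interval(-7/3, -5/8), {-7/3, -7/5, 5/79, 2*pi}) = Union({5/79, 2*pi}, Interval(-7/3, -5/8))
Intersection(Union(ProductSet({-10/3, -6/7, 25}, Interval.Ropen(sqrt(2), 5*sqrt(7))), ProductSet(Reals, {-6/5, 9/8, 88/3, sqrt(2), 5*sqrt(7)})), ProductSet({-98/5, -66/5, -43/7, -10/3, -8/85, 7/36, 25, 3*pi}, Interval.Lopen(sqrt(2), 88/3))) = Union(ProductSet({-10/3, 25}, Interval.open(sqrt(2), 5*sqrt(7))), ProductSet({-98/5, -66/5, -43/7, -10/3, -8/85, 7/36, 25, 3*pi}, {88/3, 5*sqrt(7)}))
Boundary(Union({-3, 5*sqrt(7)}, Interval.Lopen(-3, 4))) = {-3, 4, 5*sqrt(7)}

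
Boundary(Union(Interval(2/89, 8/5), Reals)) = EmptySet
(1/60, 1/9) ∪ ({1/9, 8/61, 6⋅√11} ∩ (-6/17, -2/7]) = (1/60, 1/9)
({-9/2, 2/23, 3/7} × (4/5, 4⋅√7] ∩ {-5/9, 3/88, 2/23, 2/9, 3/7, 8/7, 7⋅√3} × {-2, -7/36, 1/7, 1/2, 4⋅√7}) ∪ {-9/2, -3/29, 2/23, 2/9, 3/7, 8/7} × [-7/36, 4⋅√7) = ({2/23, 3/7} × {4⋅√7}) ∪ ({-9/2, -3/29, 2/23, 2/9, 3/7, 8/7} × [-7/36, 4⋅√7))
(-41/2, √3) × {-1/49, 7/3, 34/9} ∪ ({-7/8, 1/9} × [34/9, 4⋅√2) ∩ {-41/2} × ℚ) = (-41/2, √3) × {-1/49, 7/3, 34/9}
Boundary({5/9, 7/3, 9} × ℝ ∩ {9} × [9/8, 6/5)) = {9} × [9/8, 6/5]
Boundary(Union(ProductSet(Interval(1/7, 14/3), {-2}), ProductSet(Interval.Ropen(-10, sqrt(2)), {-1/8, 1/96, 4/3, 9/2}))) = Union(ProductSet(Interval(-10, sqrt(2)), {-1/8, 1/96, 4/3, 9/2}), ProductSet(Interval(1/7, 14/3), {-2}))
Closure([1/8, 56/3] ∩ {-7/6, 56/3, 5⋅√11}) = {56/3, 5⋅√11}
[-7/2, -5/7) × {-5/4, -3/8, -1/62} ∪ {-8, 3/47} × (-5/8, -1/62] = ({-8, 3/47} × (-5/8, -1/62]) ∪ ([-7/2, -5/7) × {-5/4, -3/8, -1/62})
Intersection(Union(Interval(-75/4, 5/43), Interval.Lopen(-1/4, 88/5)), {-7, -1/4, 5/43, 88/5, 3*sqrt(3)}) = {-7, -1/4, 5/43, 88/5, 3*sqrt(3)}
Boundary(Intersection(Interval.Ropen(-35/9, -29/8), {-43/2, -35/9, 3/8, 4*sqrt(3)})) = {-35/9}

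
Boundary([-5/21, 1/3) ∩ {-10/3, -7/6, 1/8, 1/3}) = {1/8}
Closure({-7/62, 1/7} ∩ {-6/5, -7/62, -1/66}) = {-7/62}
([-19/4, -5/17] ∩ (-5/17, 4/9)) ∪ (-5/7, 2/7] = (-5/7, 2/7]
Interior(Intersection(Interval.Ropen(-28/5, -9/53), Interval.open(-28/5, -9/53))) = Interval.open(-28/5, -9/53)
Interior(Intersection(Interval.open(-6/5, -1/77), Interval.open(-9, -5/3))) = EmptySet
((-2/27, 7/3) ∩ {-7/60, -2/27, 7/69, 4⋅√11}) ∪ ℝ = ℝ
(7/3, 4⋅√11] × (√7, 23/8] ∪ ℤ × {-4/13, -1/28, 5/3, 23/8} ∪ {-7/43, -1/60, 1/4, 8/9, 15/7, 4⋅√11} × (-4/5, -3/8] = (ℤ × {-4/13, -1/28, 5/3, 23/8}) ∪ ({-7/43, -1/60, 1/4, 8/9, 15/7, 4⋅√11} × (-4/5, -3/8]) ∪ ((7/3, 4⋅√11] × (√7, 23/8])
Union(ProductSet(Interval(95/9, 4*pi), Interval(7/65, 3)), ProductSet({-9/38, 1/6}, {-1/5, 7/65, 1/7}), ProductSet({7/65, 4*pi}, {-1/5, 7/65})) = Union(ProductSet({-9/38, 1/6}, {-1/5, 7/65, 1/7}), ProductSet({7/65, 4*pi}, {-1/5, 7/65}), ProductSet(Interval(95/9, 4*pi), Interval(7/65, 3)))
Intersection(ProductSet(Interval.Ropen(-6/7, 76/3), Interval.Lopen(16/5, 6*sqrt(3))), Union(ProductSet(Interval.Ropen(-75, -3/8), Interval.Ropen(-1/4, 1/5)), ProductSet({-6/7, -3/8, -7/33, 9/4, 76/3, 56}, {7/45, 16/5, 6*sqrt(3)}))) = ProductSet({-6/7, -3/8, -7/33, 9/4}, {6*sqrt(3)})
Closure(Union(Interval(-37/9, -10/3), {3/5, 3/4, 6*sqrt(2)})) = Union({3/5, 3/4, 6*sqrt(2)}, Interval(-37/9, -10/3))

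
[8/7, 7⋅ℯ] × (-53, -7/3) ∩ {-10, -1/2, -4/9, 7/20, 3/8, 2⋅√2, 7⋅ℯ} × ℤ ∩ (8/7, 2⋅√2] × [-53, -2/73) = {2⋅√2} × {-52, -51, …, -3}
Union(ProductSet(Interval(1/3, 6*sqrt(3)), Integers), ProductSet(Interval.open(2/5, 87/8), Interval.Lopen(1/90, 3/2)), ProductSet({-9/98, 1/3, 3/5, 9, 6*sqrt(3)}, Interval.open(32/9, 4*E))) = Union(ProductSet({-9/98, 1/3, 3/5, 9, 6*sqrt(3)}, Interval.open(32/9, 4*E)), ProductSet(Interval(1/3, 6*sqrt(3)), Integers), ProductSet(Interval.open(2/5, 87/8), Interval.Lopen(1/90, 3/2)))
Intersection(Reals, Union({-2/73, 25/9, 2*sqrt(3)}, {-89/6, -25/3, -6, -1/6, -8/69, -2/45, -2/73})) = {-89/6, -25/3, -6, -1/6, -8/69, -2/45, -2/73, 25/9, 2*sqrt(3)}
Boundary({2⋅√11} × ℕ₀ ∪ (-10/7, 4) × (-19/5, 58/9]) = ({2⋅√11} × ℕ₀) ∪ ({-10/7, 4} × [-19/5, 58/9]) ∪ ([-10/7, 4] × {-19/5, 58/9})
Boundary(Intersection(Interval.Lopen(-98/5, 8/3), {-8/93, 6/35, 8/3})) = {-8/93, 6/35, 8/3}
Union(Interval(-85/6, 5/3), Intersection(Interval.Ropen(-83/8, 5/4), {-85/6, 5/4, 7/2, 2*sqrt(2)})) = Interval(-85/6, 5/3)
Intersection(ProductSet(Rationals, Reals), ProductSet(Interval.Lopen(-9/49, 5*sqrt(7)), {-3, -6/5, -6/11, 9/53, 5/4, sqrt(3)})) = ProductSet(Intersection(Interval.Lopen(-9/49, 5*sqrt(7)), Rationals), {-3, -6/5, -6/11, 9/53, 5/4, sqrt(3)})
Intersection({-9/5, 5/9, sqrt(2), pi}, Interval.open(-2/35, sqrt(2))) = {5/9}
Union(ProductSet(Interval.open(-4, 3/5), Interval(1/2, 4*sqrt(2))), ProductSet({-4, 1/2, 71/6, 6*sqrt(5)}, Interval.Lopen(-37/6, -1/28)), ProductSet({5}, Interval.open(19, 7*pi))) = Union(ProductSet({5}, Interval.open(19, 7*pi)), ProductSet({-4, 1/2, 71/6, 6*sqrt(5)}, Interval.Lopen(-37/6, -1/28)), ProductSet(Interval.open(-4, 3/5), Interval(1/2, 4*sqrt(2))))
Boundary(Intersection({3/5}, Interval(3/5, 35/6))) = {3/5}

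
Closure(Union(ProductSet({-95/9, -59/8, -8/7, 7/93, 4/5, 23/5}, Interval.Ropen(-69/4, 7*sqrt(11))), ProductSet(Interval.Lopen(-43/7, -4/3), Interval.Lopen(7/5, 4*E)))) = Union(ProductSet({-43/7, -4/3}, Interval(7/5, 4*E)), ProductSet({-95/9, -59/8, -8/7, 7/93, 4/5, 23/5}, Interval(-69/4, 7*sqrt(11))), ProductSet(Interval(-43/7, -4/3), {7/5, 4*E}), ProductSet(Interval.Lopen(-43/7, -4/3), Interval.Lopen(7/5, 4*E)))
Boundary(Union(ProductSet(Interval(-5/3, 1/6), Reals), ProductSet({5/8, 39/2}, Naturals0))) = Union(ProductSet({-5/3, 1/6}, Reals), ProductSet({5/8, 39/2}, Naturals0))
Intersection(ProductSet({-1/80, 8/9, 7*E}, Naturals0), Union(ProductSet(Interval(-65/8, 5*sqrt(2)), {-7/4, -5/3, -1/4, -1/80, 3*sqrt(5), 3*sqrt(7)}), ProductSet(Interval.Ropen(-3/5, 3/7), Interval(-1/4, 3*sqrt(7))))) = ProductSet({-1/80}, Range(0, 8, 1))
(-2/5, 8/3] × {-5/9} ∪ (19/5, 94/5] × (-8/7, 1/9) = ((-2/5, 8/3] × {-5/9}) ∪ ((19/5, 94/5] × (-8/7, 1/9))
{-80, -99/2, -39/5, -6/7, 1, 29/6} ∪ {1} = {-80, -99/2, -39/5, -6/7, 1, 29/6}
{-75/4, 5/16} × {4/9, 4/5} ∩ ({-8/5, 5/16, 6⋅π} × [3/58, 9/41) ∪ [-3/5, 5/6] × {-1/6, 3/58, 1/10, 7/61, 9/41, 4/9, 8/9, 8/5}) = {5/16} × {4/9}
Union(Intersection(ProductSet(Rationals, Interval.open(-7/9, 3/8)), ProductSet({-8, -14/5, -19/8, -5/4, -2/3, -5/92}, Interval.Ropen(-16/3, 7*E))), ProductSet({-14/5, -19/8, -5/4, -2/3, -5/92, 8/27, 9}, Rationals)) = Union(ProductSet({-8, -14/5, -19/8, -5/4, -2/3, -5/92}, Interval.open(-7/9, 3/8)), ProductSet({-14/5, -19/8, -5/4, -2/3, -5/92, 8/27, 9}, Rationals))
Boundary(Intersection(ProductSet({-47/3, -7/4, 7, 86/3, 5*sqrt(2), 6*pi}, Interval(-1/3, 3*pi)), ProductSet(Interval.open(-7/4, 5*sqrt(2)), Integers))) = ProductSet({7}, Range(0, 10, 1))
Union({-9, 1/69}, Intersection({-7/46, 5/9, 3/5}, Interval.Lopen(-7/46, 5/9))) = {-9, 1/69, 5/9}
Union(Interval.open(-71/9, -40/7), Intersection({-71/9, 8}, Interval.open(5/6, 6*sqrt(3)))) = Union({8}, Interval.open(-71/9, -40/7))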